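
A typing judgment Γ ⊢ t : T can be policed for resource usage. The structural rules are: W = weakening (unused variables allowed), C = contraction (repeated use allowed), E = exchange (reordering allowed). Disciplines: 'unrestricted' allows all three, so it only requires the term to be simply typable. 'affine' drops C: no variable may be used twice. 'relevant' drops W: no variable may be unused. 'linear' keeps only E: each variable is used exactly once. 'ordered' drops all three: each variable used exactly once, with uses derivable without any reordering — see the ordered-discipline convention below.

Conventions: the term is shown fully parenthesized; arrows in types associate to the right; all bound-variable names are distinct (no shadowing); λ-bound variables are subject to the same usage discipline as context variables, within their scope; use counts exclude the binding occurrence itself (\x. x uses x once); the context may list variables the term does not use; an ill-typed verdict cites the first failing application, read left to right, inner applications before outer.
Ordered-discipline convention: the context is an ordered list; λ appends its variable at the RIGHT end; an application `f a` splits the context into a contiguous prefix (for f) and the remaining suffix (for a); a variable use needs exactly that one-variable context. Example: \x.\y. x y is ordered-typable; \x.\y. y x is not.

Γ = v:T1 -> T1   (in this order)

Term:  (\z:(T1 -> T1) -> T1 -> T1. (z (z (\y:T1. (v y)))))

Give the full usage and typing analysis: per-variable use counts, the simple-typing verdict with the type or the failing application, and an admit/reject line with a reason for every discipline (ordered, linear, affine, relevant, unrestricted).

counts: v=1, z (bound)=2, y (bound)=1
uses in reading order: z, z, v, y
typing: well-typed at ((T1 -> T1) -> T1 -> T1) -> T1 -> T1
ordered: ✗, repeated use of z ×2
linear: ✗, repeated use of z ×2
affine: ✗, repeated use of z ×2
relevant: ✓, v, z, y: all used, weakening unneeded
unrestricted: ✓, well-typed at ((T1 -> T1) -> T1 -> T1) -> T1 -> T1; no restrictions here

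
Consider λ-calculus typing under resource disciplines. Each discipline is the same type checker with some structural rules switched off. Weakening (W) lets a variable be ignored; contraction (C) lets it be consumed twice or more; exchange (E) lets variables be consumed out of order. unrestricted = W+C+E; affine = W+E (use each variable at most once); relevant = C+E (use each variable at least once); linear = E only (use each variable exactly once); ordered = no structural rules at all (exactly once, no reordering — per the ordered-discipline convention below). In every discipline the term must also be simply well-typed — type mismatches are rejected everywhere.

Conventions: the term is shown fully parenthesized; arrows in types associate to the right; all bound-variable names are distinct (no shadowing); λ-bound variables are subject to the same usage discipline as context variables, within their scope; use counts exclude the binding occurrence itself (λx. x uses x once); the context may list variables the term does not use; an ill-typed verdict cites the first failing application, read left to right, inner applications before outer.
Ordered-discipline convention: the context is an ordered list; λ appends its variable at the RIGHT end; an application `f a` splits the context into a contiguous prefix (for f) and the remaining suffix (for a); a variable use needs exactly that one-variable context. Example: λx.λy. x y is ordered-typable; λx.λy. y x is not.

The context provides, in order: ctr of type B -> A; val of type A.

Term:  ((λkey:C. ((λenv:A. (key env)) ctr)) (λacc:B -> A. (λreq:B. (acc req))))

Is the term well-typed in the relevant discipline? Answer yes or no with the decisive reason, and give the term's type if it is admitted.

no — not simply typable
usage: ctr: 1, val: 0, key (bound): 1, env (bound): 1, acc (bound): 1, req (bound): 1
order of uses: key, env, ctr, acc, req
typing: ill-typed: applying a non-function (C)
all disciplines: ordered ✗; linear ✗; affine ✗; relevant ✗; unrestricted ✗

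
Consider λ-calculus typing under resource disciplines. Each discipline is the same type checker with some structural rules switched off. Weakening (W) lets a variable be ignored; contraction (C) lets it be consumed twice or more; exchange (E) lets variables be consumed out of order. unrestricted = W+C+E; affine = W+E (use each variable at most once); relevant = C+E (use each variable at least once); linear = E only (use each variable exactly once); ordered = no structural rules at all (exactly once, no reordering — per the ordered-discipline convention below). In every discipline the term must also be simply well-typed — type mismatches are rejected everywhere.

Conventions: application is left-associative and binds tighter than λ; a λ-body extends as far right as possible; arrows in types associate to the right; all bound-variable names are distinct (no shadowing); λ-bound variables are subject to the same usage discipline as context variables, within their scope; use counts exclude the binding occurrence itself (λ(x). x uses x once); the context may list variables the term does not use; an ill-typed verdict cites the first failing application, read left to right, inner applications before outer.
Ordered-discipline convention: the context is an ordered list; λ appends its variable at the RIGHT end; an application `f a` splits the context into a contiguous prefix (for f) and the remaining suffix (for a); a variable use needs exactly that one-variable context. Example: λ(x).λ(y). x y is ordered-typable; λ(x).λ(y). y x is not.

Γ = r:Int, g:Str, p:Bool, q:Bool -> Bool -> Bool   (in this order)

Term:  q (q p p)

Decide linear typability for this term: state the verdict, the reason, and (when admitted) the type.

no — repeated use of p ×2, q ×2; r, g never used (weakening)
usage: r ×0; g ×0; p ×2; q ×2
uses in reading order: q, q, p, p
typing: well-typed at Bool -> Bool
across the five disciplines: ordered ✗ | linear ✗ | affine ✗ | relevant ✗ | unrestricted ✓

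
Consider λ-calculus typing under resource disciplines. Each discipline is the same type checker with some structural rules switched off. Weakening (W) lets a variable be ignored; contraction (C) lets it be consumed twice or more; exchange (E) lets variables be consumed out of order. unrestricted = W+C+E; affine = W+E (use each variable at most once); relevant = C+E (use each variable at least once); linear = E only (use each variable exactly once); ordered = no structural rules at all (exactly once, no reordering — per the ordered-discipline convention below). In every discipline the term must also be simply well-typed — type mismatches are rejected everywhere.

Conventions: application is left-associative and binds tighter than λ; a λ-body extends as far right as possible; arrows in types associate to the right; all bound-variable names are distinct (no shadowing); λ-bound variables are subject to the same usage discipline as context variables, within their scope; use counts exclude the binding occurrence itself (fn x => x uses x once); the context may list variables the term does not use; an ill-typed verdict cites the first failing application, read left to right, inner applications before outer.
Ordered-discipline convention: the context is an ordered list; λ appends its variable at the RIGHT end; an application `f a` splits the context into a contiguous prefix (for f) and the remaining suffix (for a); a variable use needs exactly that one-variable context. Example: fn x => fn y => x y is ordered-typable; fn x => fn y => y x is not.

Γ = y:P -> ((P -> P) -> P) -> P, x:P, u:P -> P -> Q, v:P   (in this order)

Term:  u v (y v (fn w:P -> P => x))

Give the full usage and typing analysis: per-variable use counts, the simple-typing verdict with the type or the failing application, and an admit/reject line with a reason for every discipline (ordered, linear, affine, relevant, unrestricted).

counts: y: 1; x: 1; u: 1; v: 2; w (bound): 0
left-to-right use order: u, v, y, v, x
typing: well-typed at Q
ordered: ✗ — v ×2 used more than once (contraction); w left unused
linear: ✗ — v ×2 used more than once (contraction); w left unused
affine: ✗ — v ×2 used more than once (contraction)
relevant: ✗ — w left unused
unrestricted: ✓ — simply typable at Q; W, C, E all held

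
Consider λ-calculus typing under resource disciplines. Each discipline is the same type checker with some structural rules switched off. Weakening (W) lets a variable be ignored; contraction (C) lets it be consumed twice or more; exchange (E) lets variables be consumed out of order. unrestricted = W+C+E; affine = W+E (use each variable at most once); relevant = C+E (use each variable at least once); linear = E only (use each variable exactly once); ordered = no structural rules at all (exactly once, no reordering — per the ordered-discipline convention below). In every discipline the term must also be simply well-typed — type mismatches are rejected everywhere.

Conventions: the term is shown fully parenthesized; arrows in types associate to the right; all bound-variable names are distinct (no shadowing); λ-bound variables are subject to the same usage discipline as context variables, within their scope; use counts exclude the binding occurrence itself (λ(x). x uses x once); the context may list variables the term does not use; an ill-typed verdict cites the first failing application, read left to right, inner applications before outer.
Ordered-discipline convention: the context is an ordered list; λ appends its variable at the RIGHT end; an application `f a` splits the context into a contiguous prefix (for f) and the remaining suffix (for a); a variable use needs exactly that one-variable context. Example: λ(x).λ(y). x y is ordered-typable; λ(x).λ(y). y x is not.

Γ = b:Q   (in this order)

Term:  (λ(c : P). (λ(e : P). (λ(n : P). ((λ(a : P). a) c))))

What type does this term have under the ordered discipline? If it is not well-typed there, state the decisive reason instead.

not well-typed under ordered — b, e, n never used (weakening)
counts: b=0; c [bound]=1; e [bound]=0; n [bound]=0; a [bound]=1
use order (left to right): a, c
typing: the term checks, with type P -> P -> P -> P
per-discipline verdicts: ordered ✗ | linear ✗ | affine ✓ | relevant ✗ | unrestricted ✓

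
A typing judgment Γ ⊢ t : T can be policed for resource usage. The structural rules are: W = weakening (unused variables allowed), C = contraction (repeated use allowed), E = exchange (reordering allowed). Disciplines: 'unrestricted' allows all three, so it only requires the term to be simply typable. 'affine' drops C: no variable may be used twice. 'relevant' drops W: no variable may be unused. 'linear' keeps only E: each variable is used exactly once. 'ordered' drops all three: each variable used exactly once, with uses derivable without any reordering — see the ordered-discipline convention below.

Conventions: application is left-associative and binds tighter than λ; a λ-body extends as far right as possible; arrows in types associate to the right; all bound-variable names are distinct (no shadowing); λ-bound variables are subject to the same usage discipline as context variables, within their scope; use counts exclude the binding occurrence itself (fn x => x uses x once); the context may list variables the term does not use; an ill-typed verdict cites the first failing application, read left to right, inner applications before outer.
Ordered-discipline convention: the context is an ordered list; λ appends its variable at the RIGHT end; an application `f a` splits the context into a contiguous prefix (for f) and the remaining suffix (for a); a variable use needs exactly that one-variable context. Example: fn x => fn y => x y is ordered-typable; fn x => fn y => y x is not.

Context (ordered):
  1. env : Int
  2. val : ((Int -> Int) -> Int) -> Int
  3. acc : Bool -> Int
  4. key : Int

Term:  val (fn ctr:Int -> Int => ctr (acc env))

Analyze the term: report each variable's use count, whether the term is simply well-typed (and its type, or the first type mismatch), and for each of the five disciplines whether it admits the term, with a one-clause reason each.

variable uses: env: 1×; val: 1×; acc: 1×; key: 0×; ctr (λ-bound): 1×
use order (left to right): val, ctr, acc, env
typing: ill-typed: a function awaiting Bool gets Int
ordered ✗ (a type mismatch blocks all five)
linear ✗ (the type mismatch rejects it)
affine ✗ (not simply typable)
relevant ✗ (fails simple typing)
unrestricted ✗ (a type mismatch blocks all five)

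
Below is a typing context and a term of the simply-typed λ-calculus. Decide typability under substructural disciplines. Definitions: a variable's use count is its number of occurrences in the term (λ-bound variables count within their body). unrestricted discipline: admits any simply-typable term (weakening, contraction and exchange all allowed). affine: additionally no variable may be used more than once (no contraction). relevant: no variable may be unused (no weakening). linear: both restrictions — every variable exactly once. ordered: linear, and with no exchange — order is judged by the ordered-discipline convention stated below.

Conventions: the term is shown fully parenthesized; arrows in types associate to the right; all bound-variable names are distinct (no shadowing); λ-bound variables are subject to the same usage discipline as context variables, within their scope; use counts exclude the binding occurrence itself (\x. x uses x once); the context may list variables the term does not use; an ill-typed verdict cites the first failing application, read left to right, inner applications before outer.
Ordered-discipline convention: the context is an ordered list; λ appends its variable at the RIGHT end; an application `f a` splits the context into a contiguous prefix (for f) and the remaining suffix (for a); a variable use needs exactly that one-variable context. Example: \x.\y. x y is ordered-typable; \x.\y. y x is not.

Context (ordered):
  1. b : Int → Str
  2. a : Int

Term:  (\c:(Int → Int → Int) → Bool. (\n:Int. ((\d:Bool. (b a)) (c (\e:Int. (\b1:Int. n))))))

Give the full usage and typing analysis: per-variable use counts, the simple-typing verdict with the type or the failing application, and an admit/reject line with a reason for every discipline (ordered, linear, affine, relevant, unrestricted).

counts: b: 1×; a: 1×; c [bound]: 1×; n [bound]: 1×; d [bound]: 0×; e [bound]: 0×; b1 [bound]: 0×
order of uses: b, a, c, n
typing: the term checks, with type ((Int → Int → Int) → Bool) → Int → Str
ordered: ✗ — d, e, b1 never used (weakening)
linear: ✗ — d, e, b1 never used (weakening)
affine: ✓ — no duplicate uses among b, a, c, n, d, e, b1
relevant: ✗ — d, e, b1 never used (weakening)
unrestricted: ✓ — simply typable at ((Int → Int → Int) → Bool) → Int → Str; W, C, E all held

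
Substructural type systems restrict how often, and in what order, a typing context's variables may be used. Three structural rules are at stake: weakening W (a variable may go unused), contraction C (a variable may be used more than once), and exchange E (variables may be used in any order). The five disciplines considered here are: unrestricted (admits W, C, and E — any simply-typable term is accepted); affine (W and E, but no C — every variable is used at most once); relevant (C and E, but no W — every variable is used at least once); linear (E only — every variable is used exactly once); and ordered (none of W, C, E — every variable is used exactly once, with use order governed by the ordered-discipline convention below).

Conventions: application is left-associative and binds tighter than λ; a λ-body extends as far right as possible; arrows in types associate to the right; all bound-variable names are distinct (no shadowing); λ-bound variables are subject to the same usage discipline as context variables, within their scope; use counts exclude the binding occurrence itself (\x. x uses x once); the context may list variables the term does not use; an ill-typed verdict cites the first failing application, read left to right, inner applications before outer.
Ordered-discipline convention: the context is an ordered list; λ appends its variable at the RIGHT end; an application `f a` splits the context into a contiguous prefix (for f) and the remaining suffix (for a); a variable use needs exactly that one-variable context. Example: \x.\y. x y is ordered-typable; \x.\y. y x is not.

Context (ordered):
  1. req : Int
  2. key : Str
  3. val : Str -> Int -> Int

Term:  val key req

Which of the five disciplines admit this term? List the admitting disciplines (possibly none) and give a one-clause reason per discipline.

admitted in: linear, affine, relevant, unrestricted
counts: req ×1, key ×1, val ×1
order of uses: val, key, req
typing: well-typed at Int
ordered ✗ (use order val, key, req needs exchange)
linear ✓ (each of req, key, val used exactly once)
affine ✓ (none of req, key, val used more than once)
relevant ✓ (at least one use each (req, key, val))
unrestricted ✓ (type-checks (Int) and nothing is barred)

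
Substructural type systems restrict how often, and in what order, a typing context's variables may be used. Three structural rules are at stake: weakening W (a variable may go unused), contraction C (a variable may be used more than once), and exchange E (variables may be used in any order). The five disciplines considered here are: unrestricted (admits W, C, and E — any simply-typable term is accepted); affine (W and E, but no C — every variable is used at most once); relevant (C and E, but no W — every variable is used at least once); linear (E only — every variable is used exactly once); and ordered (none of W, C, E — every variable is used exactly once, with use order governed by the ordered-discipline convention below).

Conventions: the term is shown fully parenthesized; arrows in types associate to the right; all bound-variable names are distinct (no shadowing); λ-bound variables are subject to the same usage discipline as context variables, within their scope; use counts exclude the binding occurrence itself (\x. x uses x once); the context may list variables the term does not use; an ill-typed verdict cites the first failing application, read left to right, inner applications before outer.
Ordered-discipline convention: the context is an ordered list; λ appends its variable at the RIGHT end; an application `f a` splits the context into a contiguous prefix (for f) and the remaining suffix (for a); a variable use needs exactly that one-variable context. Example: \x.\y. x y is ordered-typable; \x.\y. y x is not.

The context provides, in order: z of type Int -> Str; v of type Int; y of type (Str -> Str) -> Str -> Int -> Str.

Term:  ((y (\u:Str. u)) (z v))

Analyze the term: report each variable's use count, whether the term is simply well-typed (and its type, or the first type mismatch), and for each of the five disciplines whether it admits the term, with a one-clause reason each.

usage: z ×1; v ×1; y ×1; u [bound] ×1
order of uses: y, u, z, v
typing: well-typed — term : Int -> Str
ordered: ✗, use order y, u, z, v needs exchange
linear: ✓, each of z, v, y, u used exactly once
affine: ✓, at most one use each (z, v, y, u)
relevant: ✓, none of z, v, y, u goes unused
unrestricted: ✓, typability at Int -> Str is all that's needed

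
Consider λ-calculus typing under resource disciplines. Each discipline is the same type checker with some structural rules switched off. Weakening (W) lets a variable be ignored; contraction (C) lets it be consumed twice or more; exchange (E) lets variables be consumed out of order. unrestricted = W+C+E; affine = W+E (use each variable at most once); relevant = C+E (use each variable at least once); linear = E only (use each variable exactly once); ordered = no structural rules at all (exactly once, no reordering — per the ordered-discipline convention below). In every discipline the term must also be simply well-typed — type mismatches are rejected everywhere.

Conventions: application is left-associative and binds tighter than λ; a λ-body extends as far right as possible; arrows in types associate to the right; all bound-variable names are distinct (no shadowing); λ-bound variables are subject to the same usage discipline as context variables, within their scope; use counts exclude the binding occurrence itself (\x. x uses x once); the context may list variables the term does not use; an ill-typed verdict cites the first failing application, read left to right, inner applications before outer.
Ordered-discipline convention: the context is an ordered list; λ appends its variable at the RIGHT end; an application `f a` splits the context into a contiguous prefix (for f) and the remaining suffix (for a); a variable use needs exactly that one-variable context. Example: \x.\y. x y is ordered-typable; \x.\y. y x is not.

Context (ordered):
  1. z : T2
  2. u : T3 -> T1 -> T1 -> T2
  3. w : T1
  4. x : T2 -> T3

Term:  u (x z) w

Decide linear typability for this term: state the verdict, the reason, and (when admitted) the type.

yes — exactly-once usage across z, u, w, x; term : T1 -> T2
usage: z=1, u=1, w=1, x=1
order of uses: u, x, z, w
typing: well-typed — term : T1 -> T2
all disciplines: ordered ✗ | linear ✓ | affine ✓ | relevant ✓ | unrestricted ✓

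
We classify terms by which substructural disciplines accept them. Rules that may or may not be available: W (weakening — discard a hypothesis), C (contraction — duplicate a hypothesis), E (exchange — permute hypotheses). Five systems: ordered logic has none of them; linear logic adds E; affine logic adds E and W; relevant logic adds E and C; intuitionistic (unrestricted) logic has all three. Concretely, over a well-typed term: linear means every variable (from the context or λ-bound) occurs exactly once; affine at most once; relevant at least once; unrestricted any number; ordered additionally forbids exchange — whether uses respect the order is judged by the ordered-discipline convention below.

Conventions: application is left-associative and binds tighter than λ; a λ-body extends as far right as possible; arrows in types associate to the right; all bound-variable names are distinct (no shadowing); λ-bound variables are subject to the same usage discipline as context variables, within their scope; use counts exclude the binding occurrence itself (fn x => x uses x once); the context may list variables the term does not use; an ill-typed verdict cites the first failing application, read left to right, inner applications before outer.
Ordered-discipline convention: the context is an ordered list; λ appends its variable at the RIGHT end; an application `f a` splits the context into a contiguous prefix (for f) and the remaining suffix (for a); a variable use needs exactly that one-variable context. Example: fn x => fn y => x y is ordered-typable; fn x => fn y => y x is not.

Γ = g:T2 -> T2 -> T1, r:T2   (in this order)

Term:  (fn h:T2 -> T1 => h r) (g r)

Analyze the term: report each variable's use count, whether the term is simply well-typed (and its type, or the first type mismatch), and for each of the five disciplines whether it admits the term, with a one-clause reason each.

variable uses: g=1, r=2, h (bound)=1
order of uses: h, r, g, r
typing: well-typed at T1
ordered: ✗ — repeated use of r ×2
linear: ✗ — repeated use of r ×2
affine: ✗ — repeated use of r ×2
relevant: ✓ — g, r, h: all used, weakening unneeded
unrestricted: ✓ — type-checks (T1) and nothing is barred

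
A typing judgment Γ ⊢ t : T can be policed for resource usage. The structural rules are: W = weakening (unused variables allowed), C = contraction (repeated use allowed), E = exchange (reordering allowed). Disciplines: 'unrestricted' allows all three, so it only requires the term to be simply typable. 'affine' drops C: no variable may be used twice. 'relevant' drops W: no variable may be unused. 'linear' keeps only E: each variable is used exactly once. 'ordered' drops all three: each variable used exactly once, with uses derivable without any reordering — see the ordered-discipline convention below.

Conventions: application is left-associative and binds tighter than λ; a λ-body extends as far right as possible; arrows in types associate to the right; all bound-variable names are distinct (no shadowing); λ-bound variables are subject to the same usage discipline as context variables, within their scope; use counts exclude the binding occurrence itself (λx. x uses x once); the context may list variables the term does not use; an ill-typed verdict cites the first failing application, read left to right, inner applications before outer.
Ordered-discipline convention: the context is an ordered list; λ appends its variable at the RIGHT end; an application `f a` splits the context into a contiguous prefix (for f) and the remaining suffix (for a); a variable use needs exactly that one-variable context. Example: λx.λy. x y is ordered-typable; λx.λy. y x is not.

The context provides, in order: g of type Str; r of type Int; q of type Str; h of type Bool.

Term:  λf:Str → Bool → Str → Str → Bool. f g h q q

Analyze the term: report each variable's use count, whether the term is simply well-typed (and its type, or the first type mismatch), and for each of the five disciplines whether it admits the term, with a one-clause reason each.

counts: g=1; r=0; q=2; h=1; f [bound]=1
use order (left to right): f, g, h, q, q
typing: the term checks, with type (Str → Bool → Str → Str → Bool) → Bool
ordered: ✗ — q ×2 used more than once (contraction); needs weakening: r unused
linear: ✗ — q ×2 used more than once (contraction); needs weakening: r unused
affine: ✗ — q ×2 used more than once (contraction)
relevant: ✗ — needs weakening: r unused
unrestricted: ✓ — well-typed at (Str → Bool → Str → Str → Bool) → Bool; no restrictions here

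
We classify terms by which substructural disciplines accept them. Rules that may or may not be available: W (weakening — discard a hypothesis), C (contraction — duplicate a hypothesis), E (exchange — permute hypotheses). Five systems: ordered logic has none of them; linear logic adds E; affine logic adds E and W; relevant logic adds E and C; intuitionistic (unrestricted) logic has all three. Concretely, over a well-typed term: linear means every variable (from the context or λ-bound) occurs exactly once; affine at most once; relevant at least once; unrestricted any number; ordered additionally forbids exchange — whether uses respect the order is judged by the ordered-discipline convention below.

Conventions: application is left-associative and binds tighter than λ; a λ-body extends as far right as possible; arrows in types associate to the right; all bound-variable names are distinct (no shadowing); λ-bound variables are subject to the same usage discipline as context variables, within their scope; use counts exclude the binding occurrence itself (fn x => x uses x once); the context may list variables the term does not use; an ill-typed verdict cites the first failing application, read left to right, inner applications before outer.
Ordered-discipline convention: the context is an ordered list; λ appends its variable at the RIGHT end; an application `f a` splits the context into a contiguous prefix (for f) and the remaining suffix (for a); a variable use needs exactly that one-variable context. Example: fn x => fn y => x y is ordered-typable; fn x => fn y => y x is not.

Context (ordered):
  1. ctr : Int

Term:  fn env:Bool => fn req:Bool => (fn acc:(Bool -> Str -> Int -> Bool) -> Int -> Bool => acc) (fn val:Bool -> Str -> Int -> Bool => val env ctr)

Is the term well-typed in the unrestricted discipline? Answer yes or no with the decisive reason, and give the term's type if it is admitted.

no — not simply typable
usage: ctr=1, env (bound)=1, req (bound)=0, acc (bound)=1, val (bound)=1
order of uses: acc, val, env, ctr
typing: ill-typed: argument of type Int where Str is required
all disciplines: ordered ✗ | linear ✗ | affine ✗ | relevant ✗ | unrestricted ✗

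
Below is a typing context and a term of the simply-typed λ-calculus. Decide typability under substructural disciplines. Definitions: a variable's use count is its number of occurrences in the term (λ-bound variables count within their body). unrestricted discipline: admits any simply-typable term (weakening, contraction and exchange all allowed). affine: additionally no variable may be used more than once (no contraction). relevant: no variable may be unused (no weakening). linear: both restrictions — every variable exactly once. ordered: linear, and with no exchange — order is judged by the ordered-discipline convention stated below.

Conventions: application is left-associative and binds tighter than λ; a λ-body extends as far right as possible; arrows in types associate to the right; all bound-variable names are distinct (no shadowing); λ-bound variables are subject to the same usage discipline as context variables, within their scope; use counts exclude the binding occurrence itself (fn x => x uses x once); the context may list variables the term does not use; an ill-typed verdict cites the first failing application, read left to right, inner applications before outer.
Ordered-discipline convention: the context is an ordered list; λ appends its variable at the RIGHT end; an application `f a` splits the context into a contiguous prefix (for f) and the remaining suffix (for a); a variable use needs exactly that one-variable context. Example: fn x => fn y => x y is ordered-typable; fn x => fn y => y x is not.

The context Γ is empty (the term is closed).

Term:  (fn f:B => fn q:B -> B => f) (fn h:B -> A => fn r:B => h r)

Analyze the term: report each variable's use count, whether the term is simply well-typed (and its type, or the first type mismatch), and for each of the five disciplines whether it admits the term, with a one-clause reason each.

counts: f (λ-bound): 1×; q (λ-bound): 0×; h (λ-bound): 1×; r (λ-bound): 1×
uses in reading order: f, h, r
typing: ill-typed: argument of type (B -> A) -> B -> A where B is required
ordered: ✗ — fails simple typing
linear: ✗ — a type mismatch blocks all five
affine: ✗ — the type mismatch rejects it
relevant: ✗ — not simply typable
unrestricted: ✗ — fails simple typing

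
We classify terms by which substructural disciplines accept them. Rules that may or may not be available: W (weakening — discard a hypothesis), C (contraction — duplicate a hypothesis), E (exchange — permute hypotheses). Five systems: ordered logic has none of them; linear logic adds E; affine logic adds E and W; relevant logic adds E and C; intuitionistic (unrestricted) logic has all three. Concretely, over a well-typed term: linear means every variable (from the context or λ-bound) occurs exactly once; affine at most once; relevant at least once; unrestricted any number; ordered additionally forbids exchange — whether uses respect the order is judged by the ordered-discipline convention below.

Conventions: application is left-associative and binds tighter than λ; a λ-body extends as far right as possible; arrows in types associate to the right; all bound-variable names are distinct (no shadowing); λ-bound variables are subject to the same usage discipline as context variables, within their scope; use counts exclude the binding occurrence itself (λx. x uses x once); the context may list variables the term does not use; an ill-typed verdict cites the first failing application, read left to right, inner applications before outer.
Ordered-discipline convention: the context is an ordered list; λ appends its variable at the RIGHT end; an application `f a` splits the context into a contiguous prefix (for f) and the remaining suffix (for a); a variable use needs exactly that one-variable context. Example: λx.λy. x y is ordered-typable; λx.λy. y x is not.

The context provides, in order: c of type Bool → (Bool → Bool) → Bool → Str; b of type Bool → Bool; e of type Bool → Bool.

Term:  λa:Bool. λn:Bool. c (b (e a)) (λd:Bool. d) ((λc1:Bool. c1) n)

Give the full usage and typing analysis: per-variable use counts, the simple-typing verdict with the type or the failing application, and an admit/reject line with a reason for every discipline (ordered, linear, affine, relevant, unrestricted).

usage: c ×1, b ×1, e ×1, a [bound] ×1, n [bound] ×1, d [bound] ×1, c1 [bound] ×1
order of uses: c, b, e, a, d, c1, n
typing: ✓ — Bool → Bool → Str
ordered: ✓ — single-use (c, b, e, a, n, d, c1), ordered derivation ok
linear: ✓ — single use per variable (c, b, e, a, n, d, c1)
affine: ✓ — at most one use each (c, b, e, a, n, d, c1)
relevant: ✓ — at least one use each (c, b, e, a, n, d, c1)
unrestricted: ✓ — type-checks (Bool → Bool → Str) and nothing is barred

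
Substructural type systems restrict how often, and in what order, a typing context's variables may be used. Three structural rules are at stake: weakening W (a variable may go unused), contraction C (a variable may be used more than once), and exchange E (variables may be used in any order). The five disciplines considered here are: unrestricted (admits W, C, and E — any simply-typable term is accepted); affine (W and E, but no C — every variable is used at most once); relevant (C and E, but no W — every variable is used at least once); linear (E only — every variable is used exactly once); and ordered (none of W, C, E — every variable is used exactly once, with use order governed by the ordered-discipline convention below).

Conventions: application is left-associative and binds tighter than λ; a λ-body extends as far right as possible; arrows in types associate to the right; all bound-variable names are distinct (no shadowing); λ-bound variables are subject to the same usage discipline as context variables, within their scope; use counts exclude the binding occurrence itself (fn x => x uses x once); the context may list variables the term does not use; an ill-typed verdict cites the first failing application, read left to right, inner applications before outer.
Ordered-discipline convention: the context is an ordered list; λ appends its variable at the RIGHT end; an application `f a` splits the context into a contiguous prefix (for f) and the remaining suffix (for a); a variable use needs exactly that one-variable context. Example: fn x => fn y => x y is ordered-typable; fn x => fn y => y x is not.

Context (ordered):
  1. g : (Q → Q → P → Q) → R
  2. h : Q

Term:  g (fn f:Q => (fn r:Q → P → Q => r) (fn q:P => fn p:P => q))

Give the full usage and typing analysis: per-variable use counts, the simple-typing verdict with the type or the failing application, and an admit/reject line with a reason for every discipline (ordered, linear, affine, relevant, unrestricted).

use counts: g=1; h=0; f (λ-bound)=0; r (λ-bound)=1; q (λ-bound)=1; p (λ-bound)=0
left-to-right use order: g, r, q
typing: ill-typed: argument of type P → P → P where Q → P → Q is required
ordered: ✗, the type mismatch rejects it
linear: ✗, not simply typable
affine: ✗, fails simple typing
relevant: ✗, a type mismatch blocks all five
unrestricted: ✗, the type mismatch rejects it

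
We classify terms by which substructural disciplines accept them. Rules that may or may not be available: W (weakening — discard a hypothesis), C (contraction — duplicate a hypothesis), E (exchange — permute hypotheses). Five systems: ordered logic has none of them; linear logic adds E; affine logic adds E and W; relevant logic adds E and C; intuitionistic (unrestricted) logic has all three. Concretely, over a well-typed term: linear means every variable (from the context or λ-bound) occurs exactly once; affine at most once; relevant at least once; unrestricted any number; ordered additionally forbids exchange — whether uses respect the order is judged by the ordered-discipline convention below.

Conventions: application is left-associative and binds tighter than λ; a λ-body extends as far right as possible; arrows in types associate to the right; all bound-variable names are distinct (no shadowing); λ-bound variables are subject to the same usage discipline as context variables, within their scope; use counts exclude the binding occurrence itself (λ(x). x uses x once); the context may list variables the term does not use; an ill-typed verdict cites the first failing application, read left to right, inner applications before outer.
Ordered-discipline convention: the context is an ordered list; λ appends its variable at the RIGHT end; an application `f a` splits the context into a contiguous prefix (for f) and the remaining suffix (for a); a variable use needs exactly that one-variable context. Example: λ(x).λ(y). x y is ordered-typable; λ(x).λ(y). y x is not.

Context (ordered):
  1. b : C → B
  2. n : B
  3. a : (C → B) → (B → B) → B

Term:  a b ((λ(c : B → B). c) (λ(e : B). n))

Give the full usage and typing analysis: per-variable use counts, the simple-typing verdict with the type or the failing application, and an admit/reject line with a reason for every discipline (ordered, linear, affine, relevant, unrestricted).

use counts: b=1, n=1, a=1, c [bound]=1, e [bound]=0
order of uses: a, b, c, n
typing: ✓ — B
ordered: ✗ — unused: e — weakening required
linear: ✗ — unused: e — weakening required
affine: ✓ — no duplicate uses among b, n, a, c, e
relevant: ✗ — unused: e — weakening required
unrestricted: ✓ — type-checks (B) and nothing is barred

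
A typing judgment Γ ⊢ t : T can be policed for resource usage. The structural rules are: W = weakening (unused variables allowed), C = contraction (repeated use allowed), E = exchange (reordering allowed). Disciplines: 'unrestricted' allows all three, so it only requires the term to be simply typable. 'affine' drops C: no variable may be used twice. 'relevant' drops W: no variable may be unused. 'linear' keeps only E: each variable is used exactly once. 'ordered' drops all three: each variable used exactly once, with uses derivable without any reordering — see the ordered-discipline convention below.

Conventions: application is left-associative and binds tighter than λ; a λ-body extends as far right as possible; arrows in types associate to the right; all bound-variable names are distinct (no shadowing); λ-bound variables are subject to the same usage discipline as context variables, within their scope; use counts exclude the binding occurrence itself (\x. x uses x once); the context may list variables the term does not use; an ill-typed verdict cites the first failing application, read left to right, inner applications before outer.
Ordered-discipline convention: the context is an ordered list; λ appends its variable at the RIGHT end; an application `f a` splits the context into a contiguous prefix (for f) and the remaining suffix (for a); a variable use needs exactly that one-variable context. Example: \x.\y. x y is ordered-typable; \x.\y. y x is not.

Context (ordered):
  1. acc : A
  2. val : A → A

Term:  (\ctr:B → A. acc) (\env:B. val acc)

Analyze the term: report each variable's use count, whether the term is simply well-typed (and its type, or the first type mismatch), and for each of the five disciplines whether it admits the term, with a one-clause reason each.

variable uses: acc: 2; val: 1; ctr (λ-bound): 0; env (λ-bound): 0
order of uses: acc, val, acc
typing: well-typed at A
ordered: ✗ — needs contraction — acc ×2; ctr, env left unused
linear: ✗ — needs contraction — acc ×2; ctr, env left unused
affine: ✗ — needs contraction — acc ×2
relevant: ✗ — ctr, env left unused
unrestricted: ✓ — typability at A is all that's needed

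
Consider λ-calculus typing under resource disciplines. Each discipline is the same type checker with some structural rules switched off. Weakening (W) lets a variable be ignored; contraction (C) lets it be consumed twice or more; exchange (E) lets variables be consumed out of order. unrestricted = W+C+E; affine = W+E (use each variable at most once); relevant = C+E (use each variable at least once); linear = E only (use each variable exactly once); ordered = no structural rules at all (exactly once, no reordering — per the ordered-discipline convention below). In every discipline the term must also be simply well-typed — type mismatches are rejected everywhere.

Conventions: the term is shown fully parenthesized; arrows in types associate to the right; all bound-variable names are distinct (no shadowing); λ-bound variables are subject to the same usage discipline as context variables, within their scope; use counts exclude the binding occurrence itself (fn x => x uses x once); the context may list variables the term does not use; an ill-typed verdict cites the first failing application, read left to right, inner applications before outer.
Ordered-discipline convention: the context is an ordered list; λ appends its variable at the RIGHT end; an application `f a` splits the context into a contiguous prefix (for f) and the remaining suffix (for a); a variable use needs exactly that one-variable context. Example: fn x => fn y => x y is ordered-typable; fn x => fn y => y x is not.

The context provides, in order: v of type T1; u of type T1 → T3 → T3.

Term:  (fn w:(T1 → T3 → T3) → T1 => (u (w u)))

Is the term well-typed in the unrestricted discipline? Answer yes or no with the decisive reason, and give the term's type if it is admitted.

yes — typability at ((T1 → T3 → T3) → T1) → T3 → T3 is all that's needed; term : ((T1 → T3 → T3) → T1) → T3 → T3
counts: v=0, u=2, w (λ-bound)=1
uses in reading order: u, w, u
typing: well-typed — term : ((T1 → T3 → T3) → T1) → T3 → T3
across the five disciplines: ordered ✗; linear ✗; affine ✗; relevant ✗; unrestricted ✓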